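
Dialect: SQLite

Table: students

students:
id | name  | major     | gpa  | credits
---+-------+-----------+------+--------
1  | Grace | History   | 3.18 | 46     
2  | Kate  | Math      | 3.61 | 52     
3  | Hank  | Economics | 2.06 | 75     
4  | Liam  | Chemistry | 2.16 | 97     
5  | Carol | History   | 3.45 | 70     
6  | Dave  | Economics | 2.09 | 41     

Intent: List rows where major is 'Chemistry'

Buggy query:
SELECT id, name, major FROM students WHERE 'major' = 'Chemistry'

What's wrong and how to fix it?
Bug: Single quotes denote string literals in SQL; the column name is being compared as a constant string

Fix: Reference the column as major without single quotes

Corrected query:
SELECT id, name, major FROM students WHERE major = 'Chemistry'

Result:
id | name | major    
---+------+----------
4  | Liam | Chemistry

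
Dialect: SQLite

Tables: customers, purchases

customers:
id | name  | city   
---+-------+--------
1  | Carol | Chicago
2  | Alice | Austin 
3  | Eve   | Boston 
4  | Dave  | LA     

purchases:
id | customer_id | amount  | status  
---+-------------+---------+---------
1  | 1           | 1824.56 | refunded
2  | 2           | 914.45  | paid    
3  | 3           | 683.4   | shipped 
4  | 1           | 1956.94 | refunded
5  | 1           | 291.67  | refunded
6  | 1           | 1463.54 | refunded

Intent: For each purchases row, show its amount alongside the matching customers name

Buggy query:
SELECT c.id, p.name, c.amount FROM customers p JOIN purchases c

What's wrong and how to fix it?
Bug: JOIN with no ON clause produces a cartesian product; every purchases row pairs with every customers row

Fix: Specify the join condition linking the foreign key to the parent id

Corrected query:
SELECT c.id, p.name, c.amount FROM customers p JOIN purchases c ON c.customer_id = p.id

Result:
id | name  | amount 
---+-------+--------
1  | Carol | 1824.56
2  | Alice | 914.45 
3  | Eve   | 683.4  
4  | Carol | 1956.94
5  | Carol | 291.67 
6  | Carol | 1463.54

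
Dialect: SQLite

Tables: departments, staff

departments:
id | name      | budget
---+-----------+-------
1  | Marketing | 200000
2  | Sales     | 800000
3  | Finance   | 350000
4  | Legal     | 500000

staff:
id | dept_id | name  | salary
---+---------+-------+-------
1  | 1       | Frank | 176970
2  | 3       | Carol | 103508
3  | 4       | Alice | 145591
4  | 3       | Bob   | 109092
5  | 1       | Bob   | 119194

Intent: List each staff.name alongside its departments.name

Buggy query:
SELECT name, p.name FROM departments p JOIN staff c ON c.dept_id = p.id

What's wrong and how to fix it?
Bug: Both tables have a 'name' column; the unqualified reference is ambiguous

Fix: Prefix ambiguous columns with the table alias

Corrected query:
SELECT c.name, p.name FROM departments p JOIN staff c ON c.dept_id = p.id

Result:
name  | name     
------+----------
Frank | Marketing
Carol | Finance  
Alice | Legal    
Bob   | Finance  
Bob   | Marketing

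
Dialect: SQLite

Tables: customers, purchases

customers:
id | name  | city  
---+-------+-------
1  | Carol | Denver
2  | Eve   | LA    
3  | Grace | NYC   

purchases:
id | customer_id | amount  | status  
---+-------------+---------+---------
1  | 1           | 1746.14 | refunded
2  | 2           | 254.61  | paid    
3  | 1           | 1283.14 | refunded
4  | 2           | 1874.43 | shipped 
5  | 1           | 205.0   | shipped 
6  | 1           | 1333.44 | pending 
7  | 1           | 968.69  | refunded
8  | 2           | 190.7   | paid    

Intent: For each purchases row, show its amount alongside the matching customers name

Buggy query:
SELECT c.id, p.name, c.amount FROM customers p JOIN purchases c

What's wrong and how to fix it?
Bug: JOIN with no ON clause produces a cartesian product; every purchases row pairs with every customers row

Fix: Specify the join condition linking the foreign key to the parent id

Corrected query:
SELECT c.id, p.name, c.amount FROM customers p JOIN purchases c ON c.customer_id = p.id

Result:
id | name  | amount 
---+-------+--------
1  | Carol | 1746.14
2  | Eve   | 254.61 
3  | Carol | 1283.14
4  | Eve   | 1874.43
5  | Carol | 205    
6  | Carol | 1333.44
7  | Carol | 968.69 
8  | Eve   | 190.7  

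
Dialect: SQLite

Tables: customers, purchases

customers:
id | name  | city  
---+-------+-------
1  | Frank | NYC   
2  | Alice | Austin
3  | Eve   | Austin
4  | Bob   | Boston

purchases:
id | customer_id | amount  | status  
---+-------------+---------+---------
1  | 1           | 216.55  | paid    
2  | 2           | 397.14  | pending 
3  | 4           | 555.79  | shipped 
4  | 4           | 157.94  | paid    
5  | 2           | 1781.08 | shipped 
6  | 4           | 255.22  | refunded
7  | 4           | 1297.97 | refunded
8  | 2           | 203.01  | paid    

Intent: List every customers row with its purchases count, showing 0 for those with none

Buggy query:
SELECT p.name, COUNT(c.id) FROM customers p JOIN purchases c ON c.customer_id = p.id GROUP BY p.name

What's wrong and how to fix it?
Bug: INNER JOIN drops customers rows that have no matching purchases rows

Fix: Use LEFT JOIN so parents without children still appear (COUNT(c.id) gives 0)

Corrected query:
SELECT p.name, COUNT(c.id) FROM customers p LEFT JOIN purchases c ON c.customer_id = p.id GROUP BY p.name

Result:
name  | COUNT(c.id)
------+------------
Alice | 3          
Bob   | 4          
Eve   | 0          
Frank | 1          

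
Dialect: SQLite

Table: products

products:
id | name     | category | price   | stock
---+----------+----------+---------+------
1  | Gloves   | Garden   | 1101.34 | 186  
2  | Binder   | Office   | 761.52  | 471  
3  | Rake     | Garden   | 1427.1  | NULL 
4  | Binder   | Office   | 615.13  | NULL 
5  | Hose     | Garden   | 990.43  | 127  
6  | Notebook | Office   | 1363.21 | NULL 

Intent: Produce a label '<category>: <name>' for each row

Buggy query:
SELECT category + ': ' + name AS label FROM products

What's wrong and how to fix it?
Bug: SQLite uses || for string concatenation; + coerces text to numbers (yielding 0)

Fix: Replace + with || to concatenate text

Corrected query:
SELECT category || ': ' || name AS label FROM products

Result:
label           
----------------
Garden: Gloves  
Office: Binder  
Garden: Rake    
Office: Binder  
Garden: Hose    
Office: Notebook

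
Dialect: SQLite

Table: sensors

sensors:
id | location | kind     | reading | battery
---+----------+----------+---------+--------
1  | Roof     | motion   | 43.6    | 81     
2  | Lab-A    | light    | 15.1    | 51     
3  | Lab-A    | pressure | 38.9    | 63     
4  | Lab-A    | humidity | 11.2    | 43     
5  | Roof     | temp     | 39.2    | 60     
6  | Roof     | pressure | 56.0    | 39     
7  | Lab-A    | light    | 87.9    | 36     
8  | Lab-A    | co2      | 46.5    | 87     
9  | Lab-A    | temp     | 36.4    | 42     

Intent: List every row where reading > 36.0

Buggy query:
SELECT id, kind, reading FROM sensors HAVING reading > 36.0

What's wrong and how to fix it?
Bug: HAVING filters the output of aggregation, but this query has no GROUP BY and no aggregate functions, so SQLite rejects it (HAVING clause on a non-aggregate query); the condition here is per row

Fix: Use WHERE for row-level filtering

Corrected query:
SELECT id, kind, reading FROM sensors WHERE reading > 36.0

Result:
id | kind     | reading
---+----------+--------
1  | motion   | 43.6   
3  | pressure | 38.9   
5  | temp     | 39.2   
6  | pressure | 56     
7  | light    | 87.9   
8  | co2      | 46.5   
9  | temp     | 36.4   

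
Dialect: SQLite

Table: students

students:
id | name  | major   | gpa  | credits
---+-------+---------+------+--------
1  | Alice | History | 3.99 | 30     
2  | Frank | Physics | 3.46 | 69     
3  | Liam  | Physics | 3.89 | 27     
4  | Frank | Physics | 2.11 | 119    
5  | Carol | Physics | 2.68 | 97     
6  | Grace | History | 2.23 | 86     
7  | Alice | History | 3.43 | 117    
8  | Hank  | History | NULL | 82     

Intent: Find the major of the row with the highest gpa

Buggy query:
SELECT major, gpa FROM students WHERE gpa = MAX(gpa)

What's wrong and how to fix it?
Bug: MAX(gpa) is an aggregate and cannot be used directly in WHERE

Fix: Use a subquery: WHERE gpa = (SELECT MAX(gpa) FROM students)

Corrected query:
SELECT major, gpa FROM students WHERE gpa = (SELECT MAX(gpa) FROM students)

Result:
major   | gpa 
--------+-----
History | 3.99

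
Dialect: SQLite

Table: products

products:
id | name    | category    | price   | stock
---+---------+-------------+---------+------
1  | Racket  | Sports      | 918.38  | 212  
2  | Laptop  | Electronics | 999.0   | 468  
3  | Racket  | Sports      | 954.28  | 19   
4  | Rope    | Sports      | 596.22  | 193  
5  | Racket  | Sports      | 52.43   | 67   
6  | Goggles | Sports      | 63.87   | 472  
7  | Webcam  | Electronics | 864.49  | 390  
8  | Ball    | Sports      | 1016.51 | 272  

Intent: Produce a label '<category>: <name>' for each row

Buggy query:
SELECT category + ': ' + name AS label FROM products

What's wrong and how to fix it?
Bug: SQLite uses || for string concatenation; + coerces text to numbers (yielding 0)

Fix: Replace + with || to concatenate text

Corrected query:
SELECT category || ': ' || name AS label FROM products

Result:
label              
-------------------
Sports: Racket     
Electronics: Laptop
Sports: Racket     
Sports: Rope       
Sports: Racket     
Sports: Goggles    
Electronics: Webcam
Sports: Ball       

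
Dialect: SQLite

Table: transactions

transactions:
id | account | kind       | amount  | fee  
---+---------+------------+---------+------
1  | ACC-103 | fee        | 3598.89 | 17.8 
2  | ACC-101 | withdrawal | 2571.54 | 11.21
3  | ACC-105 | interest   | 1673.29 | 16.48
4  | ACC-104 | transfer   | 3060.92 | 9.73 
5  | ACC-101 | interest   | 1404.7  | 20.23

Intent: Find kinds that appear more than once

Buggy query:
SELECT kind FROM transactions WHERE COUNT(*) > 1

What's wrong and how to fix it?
Bug: COUNT(*) is an aggregate and cannot be used in WHERE

Fix: Group first, then use HAVING for the count condition

Corrected query:
SELECT kind FROM transactions GROUP BY kind HAVING COUNT(*) > 1

Result:
kind    
--------
interest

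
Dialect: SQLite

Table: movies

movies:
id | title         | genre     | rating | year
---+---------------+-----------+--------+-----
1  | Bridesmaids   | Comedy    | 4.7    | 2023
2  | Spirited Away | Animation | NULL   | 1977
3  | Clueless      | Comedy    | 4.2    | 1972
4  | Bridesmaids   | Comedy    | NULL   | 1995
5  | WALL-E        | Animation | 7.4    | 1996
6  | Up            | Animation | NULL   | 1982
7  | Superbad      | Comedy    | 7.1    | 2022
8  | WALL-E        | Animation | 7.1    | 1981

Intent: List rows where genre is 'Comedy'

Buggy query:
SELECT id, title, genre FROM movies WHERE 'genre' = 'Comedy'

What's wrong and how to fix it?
Bug: Single quotes denote string literals in SQL; the column name is being compared as a constant string

Fix: Reference the column as genre without single quotes

Corrected query:
SELECT id, title, genre FROM movies WHERE genre = 'Comedy'

Result:
id | title       | genre 
---+-------------+-------
1  | Bridesmaids | Comedy
3  | Clueless    | Comedy
4  | Bridesmaids | Comedy
7  | Superbad    | Comedy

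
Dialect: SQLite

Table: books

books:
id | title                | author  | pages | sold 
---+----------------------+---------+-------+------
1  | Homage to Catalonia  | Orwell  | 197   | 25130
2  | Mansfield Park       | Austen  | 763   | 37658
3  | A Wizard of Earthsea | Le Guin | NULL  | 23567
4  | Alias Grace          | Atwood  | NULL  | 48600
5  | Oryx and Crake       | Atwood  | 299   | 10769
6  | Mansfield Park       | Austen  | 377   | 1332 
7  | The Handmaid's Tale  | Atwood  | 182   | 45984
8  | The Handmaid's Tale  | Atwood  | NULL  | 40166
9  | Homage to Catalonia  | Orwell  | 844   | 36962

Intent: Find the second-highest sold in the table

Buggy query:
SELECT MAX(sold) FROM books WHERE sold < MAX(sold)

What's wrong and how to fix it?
Bug: The inner MAX is an aggregate inside WHERE, which is not allowed

Fix: Compute the overall MAX in a subquery, then take MAX of rows below it

Corrected query:
SELECT MAX(sold) FROM books WHERE sold < (SELECT MAX(sold) FROM books)

Result:
MAX(sold)
---------
45984    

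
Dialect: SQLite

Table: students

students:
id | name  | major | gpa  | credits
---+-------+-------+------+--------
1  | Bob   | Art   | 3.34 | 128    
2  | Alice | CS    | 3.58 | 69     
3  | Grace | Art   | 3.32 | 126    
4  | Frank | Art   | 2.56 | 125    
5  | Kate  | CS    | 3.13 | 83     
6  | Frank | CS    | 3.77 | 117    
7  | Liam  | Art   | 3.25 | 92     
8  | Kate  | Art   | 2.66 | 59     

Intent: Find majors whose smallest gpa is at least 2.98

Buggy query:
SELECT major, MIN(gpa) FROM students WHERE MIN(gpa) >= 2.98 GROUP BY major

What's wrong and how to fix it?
Bug: Aggregates like MIN are computed per group after WHERE runs

Fix: Replace WHERE with HAVING after the GROUP BY

Corrected query:
SELECT major, MIN(gpa) FROM students GROUP BY major HAVING MIN(gpa) >= 2.98

Result:
major | MIN(gpa)
------+---------
CS    | 3.13    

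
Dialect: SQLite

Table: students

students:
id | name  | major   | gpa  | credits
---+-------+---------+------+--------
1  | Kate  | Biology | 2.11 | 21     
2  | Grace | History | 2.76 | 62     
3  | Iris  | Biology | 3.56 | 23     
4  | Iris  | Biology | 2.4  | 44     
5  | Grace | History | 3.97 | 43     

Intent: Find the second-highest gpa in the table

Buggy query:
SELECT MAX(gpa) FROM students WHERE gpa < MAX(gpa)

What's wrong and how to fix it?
Bug: The inner MAX is an aggregate inside WHERE, which is not allowed

Fix: Put the inner MAX in a scalar subquery

Corrected query:
SELECT MAX(gpa) FROM students WHERE gpa < (SELECT MAX(gpa) FROM students)

Result:
MAX(gpa)
--------
3.56    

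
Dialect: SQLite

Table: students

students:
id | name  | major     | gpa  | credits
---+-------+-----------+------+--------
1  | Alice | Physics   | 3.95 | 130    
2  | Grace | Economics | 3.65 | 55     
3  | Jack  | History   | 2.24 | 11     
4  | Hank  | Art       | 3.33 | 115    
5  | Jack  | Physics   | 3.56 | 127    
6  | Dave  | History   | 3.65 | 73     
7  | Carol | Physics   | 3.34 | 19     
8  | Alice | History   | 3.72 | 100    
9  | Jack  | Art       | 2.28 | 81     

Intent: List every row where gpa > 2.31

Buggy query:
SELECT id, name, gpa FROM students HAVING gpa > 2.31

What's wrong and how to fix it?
Bug: HAVING filters the output of aggregation, but this query has no GROUP BY and no aggregate functions, so SQLite rejects it (HAVING clause on a non-aggregate query); the condition here is per row

Fix: Use WHERE for row-level filtering

Corrected query:
SELECT id, name, gpa FROM students WHERE gpa > 2.31

Result:
id | name  | gpa 
---+-------+-----
1  | Alice | 3.95
2  | Grace | 3.65
4  | Hank  | 3.33
5  | Jack  | 3.56
6  | Dave  | 3.65
7  | Carol | 3.34
8  | Alice | 3.72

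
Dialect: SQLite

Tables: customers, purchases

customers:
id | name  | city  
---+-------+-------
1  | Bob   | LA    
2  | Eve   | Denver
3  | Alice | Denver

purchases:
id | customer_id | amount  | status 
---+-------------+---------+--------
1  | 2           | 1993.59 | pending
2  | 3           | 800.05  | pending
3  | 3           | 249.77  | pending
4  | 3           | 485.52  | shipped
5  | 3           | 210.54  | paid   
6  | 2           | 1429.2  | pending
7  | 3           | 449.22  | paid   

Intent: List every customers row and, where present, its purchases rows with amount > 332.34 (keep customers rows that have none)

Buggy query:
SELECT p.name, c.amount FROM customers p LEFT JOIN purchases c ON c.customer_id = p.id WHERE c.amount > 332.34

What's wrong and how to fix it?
Bug: Filtering c.amount in WHERE discards the NULL rows produced by LEFT JOIN, turning it into an inner join

Fix: Move the right-table condition into the ON clause so unmatched parents are kept

Corrected query:
SELECT p.name, c.amount FROM customers p LEFT JOIN purchases c ON c.customer_id = p.id AND c.amount > 332.34

Result:
name  | amount 
------+--------
Bob   | NULL   
Eve   | 1429.2 
Eve   | 1993.59
Alice | 449.22 
Alice | 485.52 
Alice | 800.05 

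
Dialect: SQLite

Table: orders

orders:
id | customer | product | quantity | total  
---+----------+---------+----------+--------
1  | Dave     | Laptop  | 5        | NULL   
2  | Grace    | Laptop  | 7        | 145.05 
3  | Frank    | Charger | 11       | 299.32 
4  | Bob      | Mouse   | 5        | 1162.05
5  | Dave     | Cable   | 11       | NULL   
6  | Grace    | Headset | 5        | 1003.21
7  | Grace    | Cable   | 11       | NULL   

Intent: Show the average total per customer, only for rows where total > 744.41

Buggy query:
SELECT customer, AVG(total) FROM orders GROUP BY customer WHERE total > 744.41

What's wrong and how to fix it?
Bug: Row-level WHERE must come before GROUP BY in the clause order

Fix: Move the WHERE clause before GROUP BY

Corrected query:
SELECT customer, AVG(total) FROM orders WHERE total > 744.41 GROUP BY customer

Result:
customer | AVG(total)
---------+-----------
Bob      | 1162.05   
Grace    | 1003.21   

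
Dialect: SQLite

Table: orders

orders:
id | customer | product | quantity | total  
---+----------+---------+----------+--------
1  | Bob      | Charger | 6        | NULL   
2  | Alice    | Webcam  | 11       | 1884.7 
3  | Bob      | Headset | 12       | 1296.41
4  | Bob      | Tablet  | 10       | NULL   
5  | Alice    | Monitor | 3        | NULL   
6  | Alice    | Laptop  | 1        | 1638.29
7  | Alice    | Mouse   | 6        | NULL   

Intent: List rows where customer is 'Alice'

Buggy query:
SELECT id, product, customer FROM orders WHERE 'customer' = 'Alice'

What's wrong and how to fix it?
Bug: Single quotes denote string literals in SQL; the column name is being compared as a constant string

Fix: Reference the column as customer without single quotes

Corrected query:
SELECT id, product, customer FROM orders WHERE customer = 'Alice'

Result:
id | product | customer
---+---------+---------
2  | Webcam  | Alice   
5  | Monitor | Alice   
6  | Laptop  | Alice   
7  | Mouse   | Alice   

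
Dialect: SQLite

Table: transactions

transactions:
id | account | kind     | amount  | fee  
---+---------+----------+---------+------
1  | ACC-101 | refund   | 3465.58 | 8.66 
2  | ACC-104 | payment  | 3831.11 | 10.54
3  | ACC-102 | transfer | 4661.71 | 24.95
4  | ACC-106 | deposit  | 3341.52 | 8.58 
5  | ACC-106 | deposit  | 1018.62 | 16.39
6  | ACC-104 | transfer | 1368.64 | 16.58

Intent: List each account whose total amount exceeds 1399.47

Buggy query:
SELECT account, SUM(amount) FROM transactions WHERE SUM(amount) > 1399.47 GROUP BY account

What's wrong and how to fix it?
Bug: SUM(amount) is an aggregate, but WHERE filters rows before aggregation

Fix: Move the aggregate condition to a HAVING clause

Corrected query:
SELECT account, SUM(amount) FROM transactions GROUP BY account HAVING SUM(amount) > 1399.47

Result:
account | SUM(amount)
--------+------------
ACC-101 | 3465.58    
ACC-102 | 4661.71    
ACC-104 | 5199.75    
ACC-106 | 4360.14    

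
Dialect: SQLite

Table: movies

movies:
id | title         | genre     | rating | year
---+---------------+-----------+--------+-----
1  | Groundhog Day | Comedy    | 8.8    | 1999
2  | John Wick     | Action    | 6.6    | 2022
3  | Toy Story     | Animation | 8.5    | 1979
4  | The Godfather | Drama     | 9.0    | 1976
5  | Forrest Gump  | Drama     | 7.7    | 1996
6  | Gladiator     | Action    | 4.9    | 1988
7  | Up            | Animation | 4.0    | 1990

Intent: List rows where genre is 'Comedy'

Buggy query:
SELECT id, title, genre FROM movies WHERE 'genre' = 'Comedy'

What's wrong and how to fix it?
Bug: 'genre' in single quotes is a string literal, not the column; the comparison is literal-vs-literal and never true

Fix: Remove the quotes around the column name (or use double quotes for an identifier)

Corrected query:
SELECT id, title, genre FROM movies WHERE genre = 'Comedy'

Result:
id | title         | genre 
---+---------------+-------
1  | Groundhog Day | Comedy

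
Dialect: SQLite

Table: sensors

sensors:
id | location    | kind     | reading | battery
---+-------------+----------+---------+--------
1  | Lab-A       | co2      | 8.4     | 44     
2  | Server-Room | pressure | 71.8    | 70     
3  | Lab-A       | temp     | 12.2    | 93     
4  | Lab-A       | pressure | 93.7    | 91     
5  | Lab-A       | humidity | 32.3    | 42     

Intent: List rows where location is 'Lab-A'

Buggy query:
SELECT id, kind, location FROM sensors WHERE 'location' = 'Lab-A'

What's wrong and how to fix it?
Bug: Single quotes denote string literals in SQL; the column name is being compared as a constant string

Fix: Remove the quotes around the column name (or use double quotes for an identifier)

Corrected query:
SELECT id, kind, location FROM sensors WHERE location = 'Lab-A'

Result:
id | kind     | location
---+----------+---------
1  | co2      | Lab-A   
3  | temp     | Lab-A   
4  | pressure | Lab-A   
5  | humidity | Lab-A   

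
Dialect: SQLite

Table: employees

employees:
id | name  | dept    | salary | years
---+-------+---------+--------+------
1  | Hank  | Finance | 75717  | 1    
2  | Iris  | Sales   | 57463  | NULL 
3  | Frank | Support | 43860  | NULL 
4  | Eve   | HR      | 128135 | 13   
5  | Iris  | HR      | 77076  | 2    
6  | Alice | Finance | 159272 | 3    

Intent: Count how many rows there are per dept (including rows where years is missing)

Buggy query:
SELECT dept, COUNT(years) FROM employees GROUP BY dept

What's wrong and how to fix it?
Bug: COUNT(column) counts non-NULL values only; rows with NULL years aren't counted

Fix: Use COUNT(*) to count all rows regardless of NULL

Corrected query:
SELECT dept, COUNT(*) FROM employees GROUP BY dept

Result:
dept    | COUNT(*)
--------+---------
Finance | 2       
HR      | 2       
Sales   | 1       
Support | 1       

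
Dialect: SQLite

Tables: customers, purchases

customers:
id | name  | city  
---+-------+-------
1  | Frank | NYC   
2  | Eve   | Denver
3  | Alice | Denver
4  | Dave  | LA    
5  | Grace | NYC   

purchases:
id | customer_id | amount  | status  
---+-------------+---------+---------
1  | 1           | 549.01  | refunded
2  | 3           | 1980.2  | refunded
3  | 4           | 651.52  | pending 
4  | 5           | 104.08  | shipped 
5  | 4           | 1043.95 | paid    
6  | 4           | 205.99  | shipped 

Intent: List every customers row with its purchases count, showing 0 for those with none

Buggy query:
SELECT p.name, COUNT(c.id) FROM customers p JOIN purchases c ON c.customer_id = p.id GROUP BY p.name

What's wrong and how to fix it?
Bug: An inner join excludes parents with zero children

Fix: Use LEFT JOIN so parents without children still appear (COUNT(c.id) gives 0)

Corrected query:
SELECT p.name, COUNT(c.id) FROM customers p LEFT JOIN purchases c ON c.customer_id = p.id GROUP BY p.name

Result:
name  | COUNT(c.id)
------+------------
Alice | 1          
Dave  | 3          
Eve   | 0          
Frank | 1          
Grace | 1          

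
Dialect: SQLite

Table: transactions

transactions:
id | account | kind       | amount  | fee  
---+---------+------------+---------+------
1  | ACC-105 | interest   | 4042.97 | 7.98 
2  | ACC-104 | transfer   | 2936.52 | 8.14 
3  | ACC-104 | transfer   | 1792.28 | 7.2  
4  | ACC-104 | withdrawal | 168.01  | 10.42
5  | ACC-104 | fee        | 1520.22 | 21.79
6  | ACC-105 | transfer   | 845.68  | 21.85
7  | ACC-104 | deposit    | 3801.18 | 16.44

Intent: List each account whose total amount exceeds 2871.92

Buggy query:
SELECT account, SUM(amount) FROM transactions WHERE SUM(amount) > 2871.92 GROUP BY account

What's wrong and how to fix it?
Bug: WHERE runs before GROUP BY, so aggregates aren't available there

Fix: Move the aggregate condition to a HAVING clause

Corrected query:
SELECT account, SUM(amount) FROM transactions GROUP BY account HAVING SUM(amount) > 2871.92

Result:
account | SUM(amount)
--------+------------
ACC-104 | 10218.21   
ACC-105 | 4888.65    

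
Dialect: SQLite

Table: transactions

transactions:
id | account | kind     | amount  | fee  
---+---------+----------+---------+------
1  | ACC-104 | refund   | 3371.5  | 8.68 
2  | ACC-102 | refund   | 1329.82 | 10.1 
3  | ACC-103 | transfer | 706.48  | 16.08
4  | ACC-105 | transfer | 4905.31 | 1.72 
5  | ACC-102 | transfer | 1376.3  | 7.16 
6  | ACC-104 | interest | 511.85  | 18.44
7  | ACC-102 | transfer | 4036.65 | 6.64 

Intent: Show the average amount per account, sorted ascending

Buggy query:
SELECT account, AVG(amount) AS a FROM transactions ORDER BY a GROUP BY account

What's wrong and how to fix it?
Bug: ORDER BY appears before GROUP BY; SQL clause order requires GROUP BY first

Fix: Move ORDER BY to the end, after GROUP BY

Corrected query:
SELECT account, AVG(amount) AS a FROM transactions GROUP BY account ORDER BY a

Result:
account | a       
--------+---------
ACC-103 | 706.48  
ACC-104 | 1941.675
ACC-102 | 2247.59 
ACC-105 | 4905.31 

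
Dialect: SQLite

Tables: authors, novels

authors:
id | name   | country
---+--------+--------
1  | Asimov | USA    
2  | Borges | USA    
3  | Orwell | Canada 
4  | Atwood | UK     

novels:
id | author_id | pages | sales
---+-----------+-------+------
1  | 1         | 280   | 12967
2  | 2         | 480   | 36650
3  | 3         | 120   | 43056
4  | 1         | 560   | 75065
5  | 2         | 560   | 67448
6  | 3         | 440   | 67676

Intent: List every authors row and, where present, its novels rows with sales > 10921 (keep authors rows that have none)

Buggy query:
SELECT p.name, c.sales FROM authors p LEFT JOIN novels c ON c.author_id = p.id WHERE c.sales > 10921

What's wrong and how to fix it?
Bug: Filtering c.sales in WHERE discards the NULL rows produced by LEFT JOIN, turning it into an inner join

Fix: Move the right-table condition into the ON clause so unmatched parents are kept

Corrected query:
SELECT p.name, c.sales FROM authors p LEFT JOIN novels c ON c.author_id = p.id AND c.sales > 10921

Result:
name   | sales
-------+------
Asimov | 12967
Asimov | 75065
Borges | 36650
Borges | 67448
Orwell | 43056
Orwell | 67676
Atwood | NULL 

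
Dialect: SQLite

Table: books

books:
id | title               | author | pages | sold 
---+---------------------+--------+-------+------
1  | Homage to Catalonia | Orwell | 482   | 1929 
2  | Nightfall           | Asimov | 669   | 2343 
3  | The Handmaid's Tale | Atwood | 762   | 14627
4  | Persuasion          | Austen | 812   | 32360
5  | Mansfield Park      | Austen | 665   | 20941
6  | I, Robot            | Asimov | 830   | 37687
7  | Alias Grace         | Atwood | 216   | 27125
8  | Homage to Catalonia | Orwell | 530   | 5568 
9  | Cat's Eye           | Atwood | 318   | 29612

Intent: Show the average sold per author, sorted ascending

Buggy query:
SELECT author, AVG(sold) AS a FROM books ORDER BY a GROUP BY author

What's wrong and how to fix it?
Bug: ORDER BY appears before GROUP BY; SQL clause order requires GROUP BY first

Fix: Reorder: SELECT … FROM … GROUP BY … ORDER BY …

Corrected query:
SELECT author, AVG(sold) AS a FROM books GROUP BY author ORDER BY a

Result:
author | a      
-------+--------
Orwell | 3748.5 
Asimov | 20015  
Atwood | 23788  
Austen | 26650.5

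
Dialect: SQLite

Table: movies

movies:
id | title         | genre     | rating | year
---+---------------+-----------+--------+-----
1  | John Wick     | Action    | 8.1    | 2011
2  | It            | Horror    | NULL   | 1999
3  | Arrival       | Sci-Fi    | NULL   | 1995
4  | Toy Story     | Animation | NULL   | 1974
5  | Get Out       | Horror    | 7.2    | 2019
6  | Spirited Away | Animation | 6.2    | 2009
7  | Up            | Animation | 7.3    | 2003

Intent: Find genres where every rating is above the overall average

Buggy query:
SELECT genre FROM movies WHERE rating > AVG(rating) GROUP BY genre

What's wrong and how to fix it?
Bug: WHERE evaluates per row before aggregation, so AVG() is unavailable

Fix: Compute the overall average in a scalar subquery and compare each group's MIN against it in HAVING

Corrected query:
SELECT genre FROM movies GROUP BY genre HAVING MIN(rating) > (SELECT AVG(rating) FROM movies)

Result:
genre 
------
Action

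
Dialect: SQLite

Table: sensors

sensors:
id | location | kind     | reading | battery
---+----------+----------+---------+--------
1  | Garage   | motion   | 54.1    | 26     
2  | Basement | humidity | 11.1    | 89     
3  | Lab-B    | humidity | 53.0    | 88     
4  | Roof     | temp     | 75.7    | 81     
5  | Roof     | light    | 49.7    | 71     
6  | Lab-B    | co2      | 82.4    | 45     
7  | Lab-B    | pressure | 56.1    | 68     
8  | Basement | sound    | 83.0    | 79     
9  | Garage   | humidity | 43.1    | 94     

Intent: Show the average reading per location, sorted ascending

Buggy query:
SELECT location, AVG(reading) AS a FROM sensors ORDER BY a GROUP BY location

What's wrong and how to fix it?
Bug: ORDER BY appears before GROUP BY; SQL clause order requires GROUP BY first

Fix: Move ORDER BY to the end, after GROUP BY

Corrected query:
SELECT location, AVG(reading) AS a FROM sensors GROUP BY location ORDER BY a

Result:
location | a        
---------+----------
Basement | 47.05    
Garage   | 48.6     
Roof     | 62.7     
Lab-B    | 63.833333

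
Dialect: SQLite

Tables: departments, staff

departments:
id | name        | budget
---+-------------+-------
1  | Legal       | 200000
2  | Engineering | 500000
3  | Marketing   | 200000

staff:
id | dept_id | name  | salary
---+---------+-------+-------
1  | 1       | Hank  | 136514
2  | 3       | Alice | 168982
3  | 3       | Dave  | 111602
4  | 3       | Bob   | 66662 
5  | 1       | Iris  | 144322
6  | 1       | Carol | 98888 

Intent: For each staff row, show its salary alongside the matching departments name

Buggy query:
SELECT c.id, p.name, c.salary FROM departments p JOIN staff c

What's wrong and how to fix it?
Bug: Missing join condition: each staff row is matched to all departments rows instead of just its own

Fix: Specify the join condition linking the foreign key to the parent id

Corrected query:
SELECT c.id, p.name, c.salary FROM departments p JOIN staff c ON c.dept_id = p.id

Result:
id | name      | salary
---+-----------+-------
1  | Legal     | 136514
2  | Marketing | 168982
3  | Marketing | 111602
4  | Marketing | 66662 
5  | Legal     | 144322
6  | Legal     | 98888 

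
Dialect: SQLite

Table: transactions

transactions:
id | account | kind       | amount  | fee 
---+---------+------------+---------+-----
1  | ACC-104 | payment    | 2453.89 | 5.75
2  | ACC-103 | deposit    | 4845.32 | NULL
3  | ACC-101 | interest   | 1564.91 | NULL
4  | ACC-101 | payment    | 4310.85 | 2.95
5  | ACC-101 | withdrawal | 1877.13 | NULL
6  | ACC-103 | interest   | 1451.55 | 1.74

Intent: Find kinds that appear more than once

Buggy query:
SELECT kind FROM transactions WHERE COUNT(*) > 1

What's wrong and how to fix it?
Bug: WHERE can't reference COUNT(*); aggregates are computed after WHERE

Fix: GROUP BY kind, then filter groups with HAVING COUNT(*) > 1

Corrected query:
SELECT kind FROM transactions GROUP BY kind HAVING COUNT(*) > 1

Result:
kind    
--------
interest
payment 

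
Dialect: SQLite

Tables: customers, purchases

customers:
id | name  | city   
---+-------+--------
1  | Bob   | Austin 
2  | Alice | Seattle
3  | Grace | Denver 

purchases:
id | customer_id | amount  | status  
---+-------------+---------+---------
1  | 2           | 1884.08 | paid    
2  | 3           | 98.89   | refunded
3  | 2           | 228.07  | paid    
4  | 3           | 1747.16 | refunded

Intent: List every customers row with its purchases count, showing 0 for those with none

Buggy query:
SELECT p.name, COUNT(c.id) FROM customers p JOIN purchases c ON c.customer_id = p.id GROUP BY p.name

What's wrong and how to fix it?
Bug: An inner join excludes parents with zero children

Fix: Switch to LEFT JOIN to retain unmatched parent rows

Corrected query:
SELECT p.name, COUNT(c.id) FROM customers p LEFT JOIN purchases c ON c.customer_id = p.id GROUP BY p.name

Result:
name  | COUNT(c.id)
------+------------
Alice | 2          
Bob   | 0          
Grace | 2          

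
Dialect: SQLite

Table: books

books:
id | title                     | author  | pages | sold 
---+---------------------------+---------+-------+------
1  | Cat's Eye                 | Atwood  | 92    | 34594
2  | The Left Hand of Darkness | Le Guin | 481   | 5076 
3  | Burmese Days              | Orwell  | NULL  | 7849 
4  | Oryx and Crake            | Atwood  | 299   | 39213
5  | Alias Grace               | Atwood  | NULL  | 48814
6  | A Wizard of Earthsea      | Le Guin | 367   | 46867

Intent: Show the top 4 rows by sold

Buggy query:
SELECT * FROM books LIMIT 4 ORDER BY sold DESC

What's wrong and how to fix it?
Bug: LIMIT must come after ORDER BY

Fix: Sort with ORDER BY, then apply LIMIT

Corrected query:
SELECT * FROM books ORDER BY sold DESC LIMIT 4

Result:
id | title                | author  | pages | sold 
---+----------------------+---------+-------+------
5  | Alias Grace          | Atwood  | NULL  | 48814
6  | A Wizard of Earthsea | Le Guin | 367   | 46867
4  | Oryx and Crake       | Atwood  | 299   | 39213
1  | Cat's Eye            | Atwood  | 92    | 34594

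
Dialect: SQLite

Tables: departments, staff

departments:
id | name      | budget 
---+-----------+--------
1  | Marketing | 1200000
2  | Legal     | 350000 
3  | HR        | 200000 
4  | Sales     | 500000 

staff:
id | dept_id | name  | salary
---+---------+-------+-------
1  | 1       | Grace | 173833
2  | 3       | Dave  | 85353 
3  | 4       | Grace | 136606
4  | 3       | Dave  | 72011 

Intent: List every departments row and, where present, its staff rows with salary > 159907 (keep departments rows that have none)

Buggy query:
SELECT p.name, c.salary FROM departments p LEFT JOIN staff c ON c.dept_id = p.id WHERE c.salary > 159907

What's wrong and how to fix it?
Bug: A WHERE condition on the right-hand table after LEFT JOIN drops unmatched parents

Fix: Move the right-table condition into the ON clause so unmatched parents are kept

Corrected query:
SELECT p.name, c.salary FROM departments p LEFT JOIN staff c ON c.dept_id = p.id AND c.salary > 159907

Result:
name      | salary
----------+-------
Marketing | 173833
Legal     | NULL  
HR        | NULL  
Sales     | NULL  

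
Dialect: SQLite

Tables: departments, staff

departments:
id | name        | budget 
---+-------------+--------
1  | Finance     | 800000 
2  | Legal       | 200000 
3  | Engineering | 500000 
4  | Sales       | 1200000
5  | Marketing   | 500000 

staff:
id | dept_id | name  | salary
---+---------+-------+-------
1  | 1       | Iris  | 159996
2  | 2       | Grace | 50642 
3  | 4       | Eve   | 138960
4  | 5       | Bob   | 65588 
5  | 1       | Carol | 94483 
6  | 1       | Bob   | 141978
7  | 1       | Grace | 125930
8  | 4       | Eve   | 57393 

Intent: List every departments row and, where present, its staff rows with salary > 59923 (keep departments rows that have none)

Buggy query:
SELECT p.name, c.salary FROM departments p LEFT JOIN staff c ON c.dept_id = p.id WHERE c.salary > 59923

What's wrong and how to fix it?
Bug: A WHERE condition on the right-hand table after LEFT JOIN drops unmatched parents

Fix: Move the right-table condition into the ON clause so unmatched parents are kept

Corrected query:
SELECT p.name, c.salary FROM departments p LEFT JOIN staff c ON c.dept_id = p.id AND c.salary > 59923

Result:
name        | salary
------------+-------
Finance     | 94483 
Finance     | 125930
Finance     | 141978
Finance     | 159996
Legal       | NULL  
Engineering | NULL  
Sales       | 138960
Marketing   | 65588 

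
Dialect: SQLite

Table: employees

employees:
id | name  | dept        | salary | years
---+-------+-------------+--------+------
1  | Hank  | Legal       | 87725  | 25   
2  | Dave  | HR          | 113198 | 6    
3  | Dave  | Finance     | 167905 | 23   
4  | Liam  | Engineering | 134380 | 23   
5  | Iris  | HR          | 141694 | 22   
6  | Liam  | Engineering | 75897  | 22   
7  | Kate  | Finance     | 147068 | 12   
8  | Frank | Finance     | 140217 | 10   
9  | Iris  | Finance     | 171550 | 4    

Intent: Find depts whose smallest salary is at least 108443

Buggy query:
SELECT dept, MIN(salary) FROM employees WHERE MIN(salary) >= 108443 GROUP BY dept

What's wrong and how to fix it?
Bug: Aggregates like MIN are computed per group after WHERE runs

Fix: Replace WHERE with HAVING after the GROUP BY

Corrected query:
SELECT dept, MIN(salary) FROM employees GROUP BY dept HAVING MIN(salary) >= 108443

Result:
dept    | MIN(salary)
--------+------------
Finance | 140217     
HR      | 113198     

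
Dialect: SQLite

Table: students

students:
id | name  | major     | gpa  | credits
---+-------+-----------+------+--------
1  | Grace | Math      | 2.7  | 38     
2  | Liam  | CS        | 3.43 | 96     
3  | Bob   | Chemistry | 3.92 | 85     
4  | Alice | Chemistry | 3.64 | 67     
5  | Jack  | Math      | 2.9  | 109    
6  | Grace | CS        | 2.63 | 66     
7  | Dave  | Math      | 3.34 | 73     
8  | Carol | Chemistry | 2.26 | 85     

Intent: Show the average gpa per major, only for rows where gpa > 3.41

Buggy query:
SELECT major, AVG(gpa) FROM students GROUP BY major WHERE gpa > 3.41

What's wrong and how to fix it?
Bug: Row-level WHERE must come before GROUP BY in the clause order

Fix: Move the WHERE clause before GROUP BY

Corrected query:
SELECT major, AVG(gpa) FROM students WHERE gpa > 3.41 GROUP BY major

Result:
major     | AVG(gpa)
----------+---------
CS        | 3.43    
Chemistry | 3.78    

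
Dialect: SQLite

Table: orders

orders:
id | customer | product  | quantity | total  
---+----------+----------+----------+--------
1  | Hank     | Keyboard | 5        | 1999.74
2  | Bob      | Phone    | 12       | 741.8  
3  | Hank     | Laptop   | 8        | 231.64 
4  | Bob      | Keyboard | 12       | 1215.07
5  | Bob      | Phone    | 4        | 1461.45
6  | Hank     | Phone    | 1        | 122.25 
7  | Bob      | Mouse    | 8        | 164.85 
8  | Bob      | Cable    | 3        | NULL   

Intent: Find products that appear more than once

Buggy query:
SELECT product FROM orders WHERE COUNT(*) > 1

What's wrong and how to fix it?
Bug: WHERE can't reference COUNT(*); aggregates are computed after WHERE

Fix: GROUP BY product, then filter groups with HAVING COUNT(*) > 1

Corrected query:
SELECT product FROM orders GROUP BY product HAVING COUNT(*) > 1

Result:
product 
--------
Keyboard
Phone   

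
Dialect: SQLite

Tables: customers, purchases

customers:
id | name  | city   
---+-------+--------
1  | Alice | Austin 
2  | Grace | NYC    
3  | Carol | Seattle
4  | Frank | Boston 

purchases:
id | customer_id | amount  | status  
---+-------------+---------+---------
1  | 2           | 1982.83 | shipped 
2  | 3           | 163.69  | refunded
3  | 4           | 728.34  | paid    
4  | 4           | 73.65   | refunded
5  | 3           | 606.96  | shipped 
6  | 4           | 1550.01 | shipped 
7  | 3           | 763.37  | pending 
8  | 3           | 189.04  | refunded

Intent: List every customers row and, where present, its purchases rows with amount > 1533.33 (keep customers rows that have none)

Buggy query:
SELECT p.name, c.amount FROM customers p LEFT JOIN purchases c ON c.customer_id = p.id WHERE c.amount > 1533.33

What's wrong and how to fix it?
Bug: Filtering c.amount in WHERE discards the NULL rows produced by LEFT JOIN, turning it into an inner join

Fix: Put 'c.amount > 1533.33' in the JOIN's ON clause instead of WHERE

Corrected query:
SELECT p.name, c.amount FROM customers p LEFT JOIN purchases c ON c.customer_id = p.id AND c.amount > 1533.33

Result:
name  | amount 
------+--------
Alice | NULL   
Grace | 1982.83
Carol | NULL   
Frank | 1550.01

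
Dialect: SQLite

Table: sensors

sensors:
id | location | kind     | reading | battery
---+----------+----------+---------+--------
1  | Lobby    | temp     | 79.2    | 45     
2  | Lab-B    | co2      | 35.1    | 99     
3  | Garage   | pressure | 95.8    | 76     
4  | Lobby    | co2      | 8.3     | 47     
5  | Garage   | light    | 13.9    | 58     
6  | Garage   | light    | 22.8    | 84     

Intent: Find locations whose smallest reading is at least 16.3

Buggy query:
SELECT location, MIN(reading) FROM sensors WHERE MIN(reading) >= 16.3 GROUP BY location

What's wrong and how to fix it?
Bug: Aggregates like MIN are computed per group after WHERE runs

Fix: Replace WHERE with HAVING after the GROUP BY

Corrected query:
SELECT location, MIN(reading) FROM sensors GROUP BY location HAVING MIN(reading) >= 16.3

Result:
location | MIN(reading)
---------+-------------
Lab-B    | 35.1        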